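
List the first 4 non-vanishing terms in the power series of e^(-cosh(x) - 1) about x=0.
-x^6·e^(-2)/720 + x^4·e^(-2)/12 - x^2·e^(-2)/2 + e^(-2)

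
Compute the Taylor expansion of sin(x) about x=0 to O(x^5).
-x^3/6 + x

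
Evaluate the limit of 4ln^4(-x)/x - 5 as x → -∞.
The quotient is an ∞/∞ indeterminate form as x → -∞.
Compare growth rates of the dominant terms (exponentials ≫ polynomials ≫ logarithms), or apply L'Hôpital's rule; the quotient → 0.
Adding the constant: 0 - 5 = -5. Limit = -5.

Final answer: -5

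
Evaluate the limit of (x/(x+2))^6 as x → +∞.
As x → +∞: x/(x+2) = 1/(1 + 2/x) → 1, and the 6th power of a limit-1 base also → 1.
Limit = 1.

Final answer: 1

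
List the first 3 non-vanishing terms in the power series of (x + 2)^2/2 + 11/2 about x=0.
x^2/2 + 2·x + 15/2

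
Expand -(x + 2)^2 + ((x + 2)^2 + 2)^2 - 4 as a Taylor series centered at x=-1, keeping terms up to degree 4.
4 + 10·(x + 1) + 9·(x + 1)^2 + 4·(x + 1)^3 + (x + 1)^4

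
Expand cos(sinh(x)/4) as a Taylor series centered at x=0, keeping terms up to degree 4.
-21·x^4/2048 - x^2/32 + 1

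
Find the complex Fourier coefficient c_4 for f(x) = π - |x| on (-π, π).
Compute the real Fourier coefficients first: a_4 = 0, b_4 = 0.
Then c_4 = (a_4 − i·b_4)/2 = 0.

Final answer: 0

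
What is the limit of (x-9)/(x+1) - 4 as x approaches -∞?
Evaluate the dominant behaviour as x → -∞; each term tends to a finite value or vanishes.
Limit = -3.

Final answer: -3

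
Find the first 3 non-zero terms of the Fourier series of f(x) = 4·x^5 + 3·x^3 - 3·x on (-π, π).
(-154·π^2 + 8·π^4 + 918)·sin(x) + (-4·π^4 - 45/2 + 17·π^2)·sin(2·x) + (-106·π^2/27 + 50/81 + 8·π^4/3)·sin(3·x)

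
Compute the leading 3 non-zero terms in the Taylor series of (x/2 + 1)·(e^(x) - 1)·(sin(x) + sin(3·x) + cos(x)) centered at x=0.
47·x^3/12 + 5·x^2 + x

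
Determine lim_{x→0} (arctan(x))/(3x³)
Both numerator and denominator → 0 as x → 0; this is a 0/0 indeterminate form.
Expand each to leading order near x = 0: numerator ~ x, denominator ~ 3·x^3.
The limit of the ratio is ∞.

Final answer: ∞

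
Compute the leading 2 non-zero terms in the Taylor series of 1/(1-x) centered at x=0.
x + 1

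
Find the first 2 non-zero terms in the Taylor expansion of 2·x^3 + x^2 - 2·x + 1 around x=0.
1 - 2·x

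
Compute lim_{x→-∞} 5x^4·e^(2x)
This is a 0·∞ indeterminate form at x → -∞.
Rewrite the product as 5x^4 / e^(-2x) (an ∞/∞ form) and apply L'Hôpital, or use the standard hierarchy e^(2|x|) ≫ |x^4| as x → -∞.
The indeterminate product → 0, so the limit = 0.

Final answer: 0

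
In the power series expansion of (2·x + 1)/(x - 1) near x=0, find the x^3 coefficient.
Expand to order 3: (2·x + 1)/(x - 1) = -3·x^3 - 3·x^2 - 3·x - 1 + O(x^4).
The coefficient of x^3 is -3.

Final answer: -3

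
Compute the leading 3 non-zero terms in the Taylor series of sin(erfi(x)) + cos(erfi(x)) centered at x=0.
-2·x^2/π + 2·x/√(π) + 1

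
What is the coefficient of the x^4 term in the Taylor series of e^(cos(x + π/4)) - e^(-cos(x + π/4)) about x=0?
-√(2)·e^(√(2)/2)/24 - √(2)·e^(-√(2)/2)/24 - e^(√(2)/2)/96 + e^(-√(2)/2)/96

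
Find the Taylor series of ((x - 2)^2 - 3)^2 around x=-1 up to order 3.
36 - 72·(x + 1) + 48·(x + 1)^2 - 12·(x + 1)^3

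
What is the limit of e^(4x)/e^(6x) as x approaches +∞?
This is an ∞/∞ indeterminate form as x → +∞.
Rewrite e^(4x)/e^(6x) = e^((4−6)x) = e^(-2x); the exponent coefficient is -2 < 0 so e^(-2x) → 0.
Limit = 0.

Final answer: 0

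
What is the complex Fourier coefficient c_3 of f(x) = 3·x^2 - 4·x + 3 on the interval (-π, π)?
Compute the real Fourier coefficients first: a_3 = -4/3, b_3 = -8/3.
Then c_3 = (a_3 − i·b_3)/2 = -2/3 + 4·i/3.

Final answer: -2/3 + 4·i/3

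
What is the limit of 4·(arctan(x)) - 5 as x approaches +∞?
Evaluate the dominant behaviour as x → +∞; each term tends to a finite value or vanishes.
Limit = -5 + 2·π.

Final answer: -5 + 2·π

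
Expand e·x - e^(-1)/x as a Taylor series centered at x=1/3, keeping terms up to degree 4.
(-9 + e^(2))·e^(-1)/3 + (e^(2) + 9)·e^(-1)·(x - 1/3) - 27·e^(-1)·(x - 1/3)^2 + 81·e^(-1)·(x - 1/3)^3 - 243·e^(-1)·(x - 1/3)^4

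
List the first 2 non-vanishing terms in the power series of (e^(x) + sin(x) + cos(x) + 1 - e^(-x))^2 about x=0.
12·x + 4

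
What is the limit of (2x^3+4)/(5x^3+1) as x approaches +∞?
This is an ∞/∞ indeterminate form as x → +∞.
Divide numerator and denominator by x^3 and let the lower-order terms vanish; the leading terms give 2/5.
Limit = 2/5.

Final answer: 2/5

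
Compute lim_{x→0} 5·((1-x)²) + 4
Direct substitution at x = 0 gives 9.

Final answer: 9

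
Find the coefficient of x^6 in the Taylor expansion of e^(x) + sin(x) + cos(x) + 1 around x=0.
Expand to order 6: e^(x) + sin(x) + cos(x) + 1 = x^5/60 + x^4/12 + 2·x + 3 + O(x^7).
The coefficient of x^6 is 0.

Final answer: 0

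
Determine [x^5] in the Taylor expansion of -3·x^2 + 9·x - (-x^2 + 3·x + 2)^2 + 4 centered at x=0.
Expand to order 5: -3·x^2 + 9·x - (-x^2 + 3·x + 2)^2 + 4 = -x^4 + 6·x^3 - 8·x^2 - 3·x + O(x^6).
The coefficient of x^5 is 0.

Final answer: 0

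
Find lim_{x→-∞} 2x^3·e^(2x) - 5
The product is a 0·∞ indeterminate form at x → -∞.
Rewrite the product as 2x^3 / e^(-2x) (an ∞/∞ form) and apply L'Hôpital, or use the standard hierarchy e^(2|x|) ≫ |x^3| as x → -∞.
The indeterminate product → 0, so the limit = -5.

Final answer: -5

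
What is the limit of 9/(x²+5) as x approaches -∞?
Evaluate the dominant behaviour as x → -∞; each term tends to a finite value or vanishes.
Limit = 0.

Final answer: 0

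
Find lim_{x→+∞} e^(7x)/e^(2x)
This is an ∞/∞ indeterminate form as x → +∞.
Rewrite e^(7x)/e^(2x) = e^((7−2)x) = e^(5x); the exponent coefficient is 5 > 0 so e^(5x) → ∞.
Limit = ∞.

Final answer: ∞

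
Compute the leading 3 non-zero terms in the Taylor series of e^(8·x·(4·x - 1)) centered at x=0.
64·x^2 - 8·x + 1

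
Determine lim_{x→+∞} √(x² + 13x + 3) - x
This is an ∞ − ∞ indeterminate form.
Multiply and divide by the conjugate √(x²+13x + 3) + x; the x² terms cancel, leaving (13x + 3)/(√(x²+13x + 3)+x) → 13/2.
Limit = 13/2.

Final answer: 13/2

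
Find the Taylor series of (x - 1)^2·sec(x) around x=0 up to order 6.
211·x^6/720 - 5·x^5/12 + 17·x^4/24 - x^3 + 3·x^2/2 - 2·x + 1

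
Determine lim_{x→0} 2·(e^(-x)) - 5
Direct substitution at x = 0 gives -3.

Final answer: -3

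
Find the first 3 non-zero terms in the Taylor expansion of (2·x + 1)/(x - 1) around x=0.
-3·x^2 - 3·x - 1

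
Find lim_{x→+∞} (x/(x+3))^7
As x → +∞: x/(x+3) = 1/(1 + 3/x) → 1, and the 7th power of a limit-1 base also → 1.
Limit = 1.

Final answer: 1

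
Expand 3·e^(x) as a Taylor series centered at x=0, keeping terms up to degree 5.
x^5/40 + x^4/8 + x^3/2 + 3·x^2/2 + 3·x + 3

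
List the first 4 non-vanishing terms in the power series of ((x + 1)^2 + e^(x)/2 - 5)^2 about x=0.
17·x^3/3 - 5·x^2/2 - 35·x/2 + 49/4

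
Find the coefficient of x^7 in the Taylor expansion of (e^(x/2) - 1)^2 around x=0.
Expand to order 7: (e^(x/2) - 1)^2 = x^7/5120 + 31·x^6/23040 + x^5/128 + 7·x^4/192 + x^3/8 + x^2/4 + O(x^8).
The coefficient of x^7 is 1/5120.

Final answer: 1/5120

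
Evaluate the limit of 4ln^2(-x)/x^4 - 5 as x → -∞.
The quotient is an ∞/∞ indeterminate form as x → -∞.
Compare growth rates of the dominant terms (exponentials ≫ polynomials ≫ logarithms), or apply L'Hôpital's rule; the quotient → 0.
Adding the constant: 0 - 5 = -5. Limit = -5.

Final answer: -5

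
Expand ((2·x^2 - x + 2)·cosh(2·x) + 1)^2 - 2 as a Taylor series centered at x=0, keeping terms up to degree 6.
392·x^6/5 - 116·x^5/3 + 72·x^4 - 24·x^3 + 37·x^2 - 6·x + 7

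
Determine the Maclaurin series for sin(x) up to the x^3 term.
-x^3/6 + x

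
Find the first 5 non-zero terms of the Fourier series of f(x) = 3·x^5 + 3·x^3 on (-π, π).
(-114·π^2 + 6·π^4 + 684)·sin(x) + (-3·π^4 - 18 + 12·π^2)·sin(2·x) + (-22·π^2/9 + 44/27 + 2·π^4)·sin(3·x) + (-3·π^4/2 - 9/64 + 3·π^2/8)·sin(4·x) + (-36/625 + 6·π^2/25 + 6·π^4/5)·sin(5·x)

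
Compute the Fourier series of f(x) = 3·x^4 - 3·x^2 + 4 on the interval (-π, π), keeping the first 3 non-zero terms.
(156 - 24·π^2)·cos(x) + (-12 + 6·π^2)·cos(2·x) - π^2 + 4 + 3·π^4/5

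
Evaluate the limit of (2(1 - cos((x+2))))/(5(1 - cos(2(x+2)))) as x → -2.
Both numerator and denominator → 0 as x → -2; this is a 0/0 indeterminate form.
Expand each to leading order near x = -2: numerator ~ (x + 2)^2, denominator ~ 10·(x + 2)^2.
The limit of the ratio is 1/10.

Final answer: 1/10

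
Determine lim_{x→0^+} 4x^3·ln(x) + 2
The product is a 0·∞ indeterminate form at x → 0⁺.
Rewrite the product as 4·ln(x) / x^(-3) and apply L'Hôpital, or use the standard hierarchy x^(-3) ≫ |ln x| as x → 0⁺.
The indeterminate product → 0, so the limit = 2.

Final answer: 2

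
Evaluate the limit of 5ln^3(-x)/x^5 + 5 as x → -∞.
The quotient is an ∞/∞ indeterminate form as x → -∞.
Compare growth rates of the dominant terms (exponentials ≫ polynomials ≫ logarithms), or apply L'Hôpital's rule; the quotient → 0.
Adding the constant: 0 + 5 = 5. Limit = 5.

Final answer: 5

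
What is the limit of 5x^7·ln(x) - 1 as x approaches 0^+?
The product is a 0·∞ indeterminate form at x → 0⁺.
Rewrite the product as 5·ln(x) / x^(-7) and apply L'Hôpital, or use the standard hierarchy x^(-7) ≫ |ln x| as x → 0⁺.
The indeterminate product → 0, so the limit = -1.

Final answer: -1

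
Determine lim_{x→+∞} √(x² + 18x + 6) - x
This is an ∞ − ∞ indeterminate form.
Multiply and divide by the conjugate √(x²+18x + 6) + x; the x² terms cancel, leaving (18x + 6)/(√(x²+18x + 6)+x) → 18/2 = 9.
Limit = 9.

Final answer: 9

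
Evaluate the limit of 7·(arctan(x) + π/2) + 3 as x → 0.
Direct substitution at x = 0 gives 3 + 7·π/2.

Final answer: 3 + 7·π/2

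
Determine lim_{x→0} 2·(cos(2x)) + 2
Direct substitution at x = 0 gives 4.

Final answer: 4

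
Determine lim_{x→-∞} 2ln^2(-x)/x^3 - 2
The quotient is an ∞/∞ indeterminate form as x → -∞.
Compare growth rates of the dominant terms (exponentials ≫ polynomials ≫ logarithms), or apply L'Hôpital's rule; the quotient → 0.
Adding the constant: 0 - 2 = -2. Limit = -2.

Final answer: -2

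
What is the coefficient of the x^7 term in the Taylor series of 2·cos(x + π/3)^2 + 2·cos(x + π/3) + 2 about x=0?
Expand to order 7: 2·cos(x + π/3)^2 + 2·cos(x + π/3) + 2 = 13·√(3)·x^7/1008 + 31·x^6/720 - 17·√(3)·x^5/120 - 7·x^4/24 + 5·√(3)·x^3/6 + x^2/2 - 2·√(3)·x + 7/2 + O(x^8).
The coefficient of x^7 is 13·√(3)/1008.

Final answer: 13·√(3)/1008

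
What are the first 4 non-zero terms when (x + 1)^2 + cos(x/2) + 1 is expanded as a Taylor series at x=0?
x^4/384 + 7·x^2/8 + 2·x + 3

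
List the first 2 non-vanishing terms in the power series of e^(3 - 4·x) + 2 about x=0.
-4·x·e^(3) + 2 + e^(3)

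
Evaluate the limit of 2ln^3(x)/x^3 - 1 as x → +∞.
The quotient is an ∞/∞ indeterminate form as x → +∞.
The polynomial denominator x^3 dominates the logarithmic numerator (any positive power of x ≫ ln^3(x) as x → ∞), so the quotient → 0.
Adding the constant: 0 - 1 = -1. Limit = -1.

Final answer: -1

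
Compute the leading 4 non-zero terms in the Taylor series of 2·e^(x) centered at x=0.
x^3/3 + x^2 + 2·x + 2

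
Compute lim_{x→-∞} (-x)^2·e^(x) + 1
The product is a 0·∞ indeterminate form at x → -∞.
Rewrite the product as (-x)^2 / e^(-x) (an ∞/∞ form) and apply L'Hôpital, or use the standard hierarchy e^(|x|) ≫ |(-x)^2| as x → -∞.
The indeterminate product → 0, so the limit = 1.

Final answer: 1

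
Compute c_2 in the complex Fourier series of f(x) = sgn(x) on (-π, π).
Compute the real Fourier coefficients first: a_2 = 0, b_2 = 0.
Then c_2 = (a_2 − i·b_2)/2 = 0.

Final answer: 0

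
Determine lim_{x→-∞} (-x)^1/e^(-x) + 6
The quotient is an ∞/∞ indeterminate form as x → -∞.
Compare growth rates of the dominant terms (exponentials ≫ polynomials ≫ logarithms), or apply L'Hôpital's rule; the quotient → 0.
Adding the constant: 0 + 6 = 6. Limit = 6.

Final answer: 6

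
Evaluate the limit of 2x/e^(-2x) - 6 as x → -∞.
The quotient is an ∞/∞ indeterminate form as x → -∞.
Compare growth rates of the dominant terms (exponentials ≫ polynomials ≫ logarithms), or apply L'Hôpital's rule; the quotient → 0.
Adding the constant: 0 - 6 = -6. Limit = -6.

Final answer: -6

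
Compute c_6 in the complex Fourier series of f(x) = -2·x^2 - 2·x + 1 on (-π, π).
Compute the real Fourier coefficients first: a_6 = -2/9, b_6 = 2/3.
Then c_6 = (a_6 − i·b_6)/2 = -1/9 - i/3.

Final answer: -1/9 - i/3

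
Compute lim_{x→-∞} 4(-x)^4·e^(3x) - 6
The product is a 0·∞ indeterminate form at x → -∞.
Rewrite the product as 4(-x)^4 / e^(-3x) (an ∞/∞ form) and apply L'Hôpital, or use the standard hierarchy e^(3|x|) ≫ |(-x)^4| as x → -∞.
The indeterminate product → 0, so the limit = -6.

Final answer: -6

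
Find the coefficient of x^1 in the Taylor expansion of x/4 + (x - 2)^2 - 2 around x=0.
Expand to order 1: x/4 + (x - 2)^2 - 2 = 2 - 15·x/4 + O(x^2).
The coefficient of x^1 is -15/4.

Final answer: -15/4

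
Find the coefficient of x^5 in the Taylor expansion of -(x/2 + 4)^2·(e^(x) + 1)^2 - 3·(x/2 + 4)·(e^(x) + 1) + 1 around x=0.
Expand to order 5: -(x/2 + 4)^2·(e^(x) + 1)^2 - 3·(x/2 + 4)·(e^(x) + 1) + 1 = -649·x^5/80 - 121·x^4/6 - 509·x^3/12 - 145·x^2/2 - 95·x - 87 + O(x^6).
The coefficient of x^5 is -649/80.

Final answer: -649/80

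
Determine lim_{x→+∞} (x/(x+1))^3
As x → +∞: x/(x+1) = 1/(1 + 1/x) → 1, and the 3rd power of a limit-1 base also → 1.
Limit = 1.

Final answer: 1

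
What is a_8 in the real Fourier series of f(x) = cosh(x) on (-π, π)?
a_8 = (1/π) ∫_{-π}^{π} f(x)·cos(8x) dx.
Evaluate the integral (use parity and integration by parts as needed): a_8 = 2·sinh(π)/(65·π).

Final answer: 2·sinh(π)/(65·π)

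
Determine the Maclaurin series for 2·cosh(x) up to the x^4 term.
x^4/12 + x^2 + 2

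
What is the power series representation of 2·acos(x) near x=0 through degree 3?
-x^3/3 - 2·x + π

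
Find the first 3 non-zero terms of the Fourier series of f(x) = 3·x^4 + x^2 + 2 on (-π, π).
(140 - 24·π^2)·cos(x) + (-8 + 6·π^2)·cos(2·x) + 2 + π^2/3 + 3·π^4/5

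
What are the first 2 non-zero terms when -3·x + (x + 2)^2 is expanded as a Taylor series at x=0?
x + 4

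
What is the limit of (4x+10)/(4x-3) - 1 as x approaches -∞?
Evaluate the dominant behaviour as x → -∞; each term tends to a finite value or vanishes.
Limit = 0.

Final answer: 0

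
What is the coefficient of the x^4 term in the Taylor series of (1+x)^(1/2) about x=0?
Expand to order 4: (1+x)^(1/2) = -5·x^4/128 + x^3/16 - x^2/8 + x/2 + 1 + O(x^5).
The coefficient of x^4 is -5/128.

Final answer: -5/128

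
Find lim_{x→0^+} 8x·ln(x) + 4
The product is a 0·∞ indeterminate form at x → 0⁺.
Rewrite the product as 8·ln(x) / x^(-1) and apply L'Hôpital, or use the standard hierarchy x^(-1) ≫ |ln x| as x → 0⁺.
The indeterminate product → 0, so the limit = 4.

Final answer: 4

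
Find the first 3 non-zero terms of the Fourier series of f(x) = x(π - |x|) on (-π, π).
8·sin(x)/π + 8·sin(3·x)/(27·π) + 8·sin(5·x)/(125·π)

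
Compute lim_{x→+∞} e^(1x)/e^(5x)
This is an ∞/∞ indeterminate form as x → +∞.
Rewrite e^(1x)/e^(5x) = e^((1−5)x) = e^(-4x); the exponent coefficient is -4 < 0 so e^(-4x) → 0.
Limit = 0.

Final answer: 0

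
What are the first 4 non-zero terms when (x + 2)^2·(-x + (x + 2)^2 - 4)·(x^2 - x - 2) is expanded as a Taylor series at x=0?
7·x^4 - 18·x^3 - 44·x^2 - 24·x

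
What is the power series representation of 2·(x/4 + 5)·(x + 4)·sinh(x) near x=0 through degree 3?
43·x^3/6 + 12·x^2 + 40·x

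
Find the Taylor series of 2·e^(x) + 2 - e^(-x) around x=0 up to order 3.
x^3/2 + x^2/2 + 3·x + 3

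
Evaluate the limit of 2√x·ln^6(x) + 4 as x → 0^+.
The product is a 0·∞ indeterminate form at x → 0⁺.
Rewrite the product as 2·ln^6(x) / x^(-1/2) and apply L'Hôpital, or use the standard hierarchy x^(-1/2) ≫ |ln x|^6 as x → 0⁺.
The indeterminate product → 0, so the limit = 4.

Final answer: 4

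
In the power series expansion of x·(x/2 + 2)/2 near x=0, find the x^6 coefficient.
Expand to order 6: x·(x/2 + 2)/2 = x^2/4 + x + O(x^7).
The coefficient of x^6 is 0.

Final answer: 0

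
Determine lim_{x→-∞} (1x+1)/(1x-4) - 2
Evaluate the dominant behaviour as x → -∞; each term tends to a finite value or vanishes.
Limit = -1.

Final answer: -1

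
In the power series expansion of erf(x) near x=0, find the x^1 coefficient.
Expand to order 1: erf(x) = 2·x/√(π) + O(x^2).
The coefficient of x^1 is 2/√(π).

Final answer: 2/√(π)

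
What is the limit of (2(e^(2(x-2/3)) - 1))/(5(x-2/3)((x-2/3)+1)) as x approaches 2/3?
Both numerator and denominator → 0 as x → 2/3; this is a 0/0 indeterminate form.
Expand each to leading order near x = 2/3: numerator ~ 4·(x - 2/3), denominator ~ 5·(x - 2/3).
The limit of the ratio is 4/5.

Final answer: 4/5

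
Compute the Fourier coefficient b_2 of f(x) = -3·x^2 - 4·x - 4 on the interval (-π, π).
b_2 = (1/π) ∫_{-π}^{π} f(x)·sin(2x) dx.
Evaluate the integral (use parity and integration by parts as needed): b_2 = 4.

Final answer: 4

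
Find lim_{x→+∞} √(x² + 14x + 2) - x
As x → +∞: multiply by the conjugate to get (14x+2)/(√(x²+14x+2)+x); the denominator ~ 2x, so the limit is 14/2 = 7.
Limit = 7.

Final answer: 7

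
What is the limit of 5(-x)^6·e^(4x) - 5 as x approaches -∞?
The product is a 0·∞ indeterminate form at x → -∞.
Rewrite the product as 5(-x)^6 / e^(-4x) (an ∞/∞ form) and apply L'Hôpital, or use the standard hierarchy e^(4|x|) ≫ |(-x)^6| as x → -∞.
The indeterminate product → 0, so the limit = -5.

Final answer: -5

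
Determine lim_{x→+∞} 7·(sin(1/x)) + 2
Evaluate the dominant behaviour as x → +∞; each term tends to a finite value or vanishes.
Limit = 2.

Final answer: 2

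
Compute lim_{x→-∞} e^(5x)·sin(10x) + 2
Evaluate the dominant behaviour as x → -∞; each term tends to a finite value or vanishes.
Limit = 2.

Final answer: 2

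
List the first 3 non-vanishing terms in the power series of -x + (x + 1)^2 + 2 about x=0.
x^2 + x + 3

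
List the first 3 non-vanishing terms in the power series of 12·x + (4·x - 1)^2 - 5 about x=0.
16·x^2 + 4·x - 4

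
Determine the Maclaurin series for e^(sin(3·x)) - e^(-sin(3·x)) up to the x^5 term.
-162·x^5/5 + 6·x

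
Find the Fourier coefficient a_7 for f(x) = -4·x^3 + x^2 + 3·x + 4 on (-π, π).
a_7 = (1/π) ∫_{-π}^{π} f(x)·cos(7x) dx.
Evaluate the integral (use parity and integration by parts as needed): a_7 = -4/49.

Final answer: -4/49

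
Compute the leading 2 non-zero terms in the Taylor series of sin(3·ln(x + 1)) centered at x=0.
-3·x^2/2 + 3·x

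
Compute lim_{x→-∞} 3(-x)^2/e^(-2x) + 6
The quotient is an ∞/∞ indeterminate form as x → -∞.
Compare growth rates of the dominant terms (exponentials ≫ polynomials ≫ logarithms), or apply L'Hôpital's rule; the quotient → 0.
Adding the constant: 0 + 6 = 6. Limit = 6.

Final answer: 6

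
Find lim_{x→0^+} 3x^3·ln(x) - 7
The product is a 0·∞ indeterminate form at x → 0⁺.
Rewrite the product as 3·ln(x) / x^(-3) and apply L'Hôpital, or use the standard hierarchy x^(-3) ≫ |ln x| as x → 0⁺.
The indeterminate product → 0, so the limit = -7.

Final answer: -7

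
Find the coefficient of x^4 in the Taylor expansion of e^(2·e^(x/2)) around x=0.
Expand to order 4: e^(2·e^(x/2)) = 47·x^4·e^(2)/192 + 11·x^3·e^(2)/24 + 3·x^2·e^(2)/4 + x·e^(2) + e^(2) + O(x^5).
The coefficient of x^4 is 47·e^(2)/192.

Final answer: 47·e^(2)/192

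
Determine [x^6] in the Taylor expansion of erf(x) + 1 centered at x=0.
Expand to order 6: erf(x) + 1 = x^5/(5·√(π)) - 2·x^3/(3·√(π)) + 2·x/√(π) + 1 + O(x^7).
The coefficient of x^6 is 0.

Final answer: 0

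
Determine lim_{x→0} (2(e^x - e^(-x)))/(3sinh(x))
Both numerator and denominator → 0 as x → 0; this is a 0/0 indeterminate form.
Expand each to leading order near x = 0: numerator ~ 4·x, denominator ~ 3·x.
The limit of the ratio is 4/3.

Final answer: 4/3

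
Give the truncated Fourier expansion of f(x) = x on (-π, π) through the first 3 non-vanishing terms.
2·sin(x) - sin(2·x) + 2·sin(3·x)/3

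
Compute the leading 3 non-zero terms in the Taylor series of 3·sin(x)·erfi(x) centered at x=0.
19·x^6/(60·√(π)) + x^4/√(π) + 6·x^2/√(π)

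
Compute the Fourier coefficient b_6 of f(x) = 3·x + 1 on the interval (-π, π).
b_6 = (1/π) ∫_{-π}^{π} f(x)·sin(6x) dx.
Evaluate the integral (use parity and integration by parts as needed): b_6 = -1.

Final answer: -1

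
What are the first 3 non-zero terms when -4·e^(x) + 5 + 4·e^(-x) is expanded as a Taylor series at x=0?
-4·x^3/3 - 8·x + 5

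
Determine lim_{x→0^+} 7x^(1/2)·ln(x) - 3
The product is a 0·∞ indeterminate form at x → 0⁺.
Rewrite the product as 7·ln(x) / x^(-1/2) and apply L'Hôpital, or use the standard hierarchy x^(-1/2) ≫ |ln x| as x → 0⁺.
The indeterminate product → 0, so the limit = -3.

Final answer: -3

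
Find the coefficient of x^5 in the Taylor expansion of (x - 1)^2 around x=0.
Expand to order 5: (x - 1)^2 = x^2 - 2·x + 1 + O(x^6).
The coefficient of x^5 is 0.

Final answer: 0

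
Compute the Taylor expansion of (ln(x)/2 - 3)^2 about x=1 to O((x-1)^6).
9 - 3·(x - 1) + 7·(x - 1)^2/4 - 5·(x - 1)^3/4 + 47·(x - 1)^4/48 - 97·(x - 1)^5/120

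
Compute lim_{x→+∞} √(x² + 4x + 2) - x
This is an ∞ − ∞ indeterminate form.
Multiply and divide by the conjugate √(x²+4x + 2) + x; the x² terms cancel, leaving (4x + 2)/(√(x²+4x + 2)+x) → 4/2 = 2.
Limit = 2.

Final answer: 2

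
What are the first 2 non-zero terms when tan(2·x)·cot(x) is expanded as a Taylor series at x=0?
2·x^2 + 2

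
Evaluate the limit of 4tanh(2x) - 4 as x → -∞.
Evaluate the dominant behaviour as x → -∞; each term tends to a finite value or vanishes.
Limit = -8.

Final answer: -8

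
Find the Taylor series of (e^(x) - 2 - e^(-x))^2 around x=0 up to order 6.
8·x^6/45 - x^5/15 + 4·x^4/3 - 4·x^3/3 + 4·x^2 - 8·x + 4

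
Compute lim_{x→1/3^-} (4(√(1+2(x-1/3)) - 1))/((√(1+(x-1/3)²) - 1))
Both numerator and denominator → 0 as x → 1/3^-; this is a 0/0 indeterminate form.
Expand each to leading order near x = 1/3: numerator ~ 4·(x - 1/3), denominator ~ (x - 1/3)^2/2.
The limit of the ratio is -∞.

Final answer: -∞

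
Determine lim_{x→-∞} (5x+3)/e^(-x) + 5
The quotient is an ∞/∞ indeterminate form as x → -∞.
Compare growth rates of the dominant terms (exponentials ≫ polynomials ≫ logarithms), or apply L'Hôpital's rule; the quotient → 0.
Adding the constant: 0 + 5 = 5. Limit = 5.

Final answer: 5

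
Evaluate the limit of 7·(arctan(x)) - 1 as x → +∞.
Evaluate the dominant behaviour as x → +∞; each term tends to a finite value or vanishes.
Limit = -1 + 7·π/2.

Final answer: -1 + 7·π/2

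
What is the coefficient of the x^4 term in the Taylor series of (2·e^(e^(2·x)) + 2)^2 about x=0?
Expand to order 4: (2·e^(e^(2·x)) + 2)^2 = x^4·(2 + 2·e)^2·(40·e/(2 + 2·e) + 512·e^(2)/(3·(2 + 2·e)^2)) + x^3·(2 + 2·e)^2·(64·e^(2)/(2 + 2·e)^2 + 80·e/(3·(2 + 2·e))) + x^2·(2 + 2·e)^2·(16·e^(2)/(2 + 2·e)^2 + 16·e/(2 + 2·e)) + 8·e·x·(2 + 2·e) + (2 + 2·e)^2 + O(x^5).
The coefficient of x^4 is (2 + 2·e)^2·(40·e/(2 + 2·e) + 512·e^(2)/(3·(2 + 2·e)^2)).

Final answer: (2 + 2·e)^2·(40·e/(2 + 2·e) + 512·e^(2)/(3·(2 + 2·e)^2))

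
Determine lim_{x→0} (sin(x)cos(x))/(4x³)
Both numerator and denominator → 0 as x → 0; this is a 0/0 indeterminate form.
Expand each to leading order near x = 0: numerator ~ x, denominator ~ 4·x^3.
The limit of the ratio is ∞.

Final answer: ∞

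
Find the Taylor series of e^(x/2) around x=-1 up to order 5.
e^(-1/2) + e^(-1/2)·(x + 1)/2 + e^(-1/2)·(x + 1)^2/8 + e^(-1/2)·(x + 1)^3/48 + e^(-1/2)·(x + 1)^4/384 + e^(-1/2)·(x + 1)^5/3840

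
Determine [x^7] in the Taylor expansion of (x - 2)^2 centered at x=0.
Expand to order 7: (x - 2)^2 = x^2 - 4·x + 4 + O(x^8).
The coefficient of x^7 is 0.

Final answer: 0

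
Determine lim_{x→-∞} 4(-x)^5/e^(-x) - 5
The quotient is an ∞/∞ indeterminate form as x → -∞.
Compare growth rates of the dominant terms (exponentials ≫ polynomials ≫ logarithms), or apply L'Hôpital's rule; the quotient → 0.
Adding the constant: 0 - 5 = -5. Limit = -5.

Final answer: -5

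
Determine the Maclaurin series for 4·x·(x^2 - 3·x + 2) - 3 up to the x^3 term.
4·x^3 - 12·x^2 + 8·x - 3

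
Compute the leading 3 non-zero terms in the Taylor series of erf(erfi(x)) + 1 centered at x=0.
x^3·(-16/(3·π^2) + 4/(3·π)) + 4·x/π + 1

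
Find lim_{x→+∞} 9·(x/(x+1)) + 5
Evaluate the dominant behaviour as x → +∞; each term tends to a finite value or vanishes.
Limit = 14.

Final answer: 14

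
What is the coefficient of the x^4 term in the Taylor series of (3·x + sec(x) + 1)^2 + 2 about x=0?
Expand to order 4: (3·x + sec(x) + 1)^2 + 2 = 13·x^4/12 + 3·x^3 + 11·x^2 + 12·x + 6 + O(x^5).
The coefficient of x^4 is 13/12.

Final answer: 13/12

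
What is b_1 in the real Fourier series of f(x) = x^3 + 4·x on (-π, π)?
b_1 = (1/π) ∫_{-π}^{π} f(x)·sin(1x) dx.
Evaluate the integral (use parity and integration by parts as needed): b_1 = -4 + 2·π^2.

Final answer: -4 + 2·π^2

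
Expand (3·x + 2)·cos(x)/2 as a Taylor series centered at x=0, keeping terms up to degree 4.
x^4/24 - 3·x^3/4 - x^2/2 + 3·x/2 + 1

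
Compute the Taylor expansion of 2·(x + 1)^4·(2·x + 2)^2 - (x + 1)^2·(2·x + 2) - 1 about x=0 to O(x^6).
48·x^5 + 120·x^4 + 158·x^3 + 114·x^2 + 42·x + 5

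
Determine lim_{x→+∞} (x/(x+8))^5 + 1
As x → +∞: x/(x+8) = 1/(1 + 8/x) → 1, and the 5th power of a limit-1 base also → 1; with the additive constant, 1 + 1 = 2.
Limit = 2.

Final answer: 2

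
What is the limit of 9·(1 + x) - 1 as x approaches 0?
Direct substitution at x = 0 gives 8.

Final answer: 8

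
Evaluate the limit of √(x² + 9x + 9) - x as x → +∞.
This is an ∞ − ∞ indeterminate form.
Multiply and divide by the conjugate √(x²+9x + 9) + x; the x² terms cancel, leaving (9x + 9)/(√(x²+9x + 9)+x) → 9/2.
Limit = 9/2.

Final answer: 9/2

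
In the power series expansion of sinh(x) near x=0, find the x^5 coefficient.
Expand to order 5: sinh(x) = x^5/120 + x^3/6 + x + O(x^6).
The coefficient of x^5 is 1/120.

Final answer: 1/120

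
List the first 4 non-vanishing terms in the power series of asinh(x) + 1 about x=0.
3·x^5/40 - x^3/6 + x + 1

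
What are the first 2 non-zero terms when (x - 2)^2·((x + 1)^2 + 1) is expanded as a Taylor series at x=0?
8 - 2·x^2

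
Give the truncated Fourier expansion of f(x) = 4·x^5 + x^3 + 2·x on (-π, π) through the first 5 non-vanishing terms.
(-158·π^2 + 8·π^4 + 952)·sin(x) + (-4·π^4 - 61/2 + 19·π^2)·sin(2·x) + (-142·π^2/27 + 392/81 + 8·π^4/3)·sin(3·x) + (-2·π^4 - 7/4 + 2·π^2)·sin(4·x) + (-22·π^2/25 + 632/625 + 8·π^4/5)·sin(5·x)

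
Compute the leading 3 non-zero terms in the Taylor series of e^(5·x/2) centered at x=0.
25·x^2/8 + 5·x/2 + 1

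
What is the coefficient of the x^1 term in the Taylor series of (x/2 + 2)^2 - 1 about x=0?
Expand to order 1: (x/2 + 2)^2 - 1 = 2·x + 3 + O(x^2).
The coefficient of x^1 is 2.

Final answer: 2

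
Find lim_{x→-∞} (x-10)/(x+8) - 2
Evaluate the dominant behaviour as x → -∞; each term tends to a finite value or vanishes.
Limit = -1.

Final answer: -1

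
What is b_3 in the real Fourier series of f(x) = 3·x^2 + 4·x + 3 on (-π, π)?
b_3 = (1/π) ∫_{-π}^{π} f(x)·sin(3x) dx.
Evaluate the integral (use parity and integration by parts as needed): b_3 = 8/3.

Final answer: 8/3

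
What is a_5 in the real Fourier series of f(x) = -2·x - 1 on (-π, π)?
a_5 = (1/π) ∫_{-π}^{π} f(x)·cos(5x) dx.
Evaluate the integral (use parity and integration by parts as needed): a_5 = 0.

Final answer: 0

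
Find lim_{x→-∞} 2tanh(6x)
Evaluate the dominant behaviour as x → -∞; each term tends to a finite value or vanishes.
Limit = -2.

Final answer: -2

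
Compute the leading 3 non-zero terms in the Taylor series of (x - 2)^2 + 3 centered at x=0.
x^2 - 4·x + 7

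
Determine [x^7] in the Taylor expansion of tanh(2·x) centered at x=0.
Expand to order 7: tanh(2·x) = -2176·x^7/315 + 64·x^5/15 - 8·x^3/3 + 2·x + O(x^8).
The coefficient of x^7 is -2176/315.

Final answer: -2176/315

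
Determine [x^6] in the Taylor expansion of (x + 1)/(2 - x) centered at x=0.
Expand to order 6: (x + 1)/(2 - x) = 3·x^6/128 + 3·x^5/64 + 3·x^4/32 + 3·x^3/16 + 3·x^2/8 + 3·x/4 + 1/2 + O(x^7).
The coefficient of x^6 is 3/128.

Final answer: 3/128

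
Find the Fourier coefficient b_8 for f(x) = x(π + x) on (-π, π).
b_8 = (1/π) ∫_{-π}^{π} f(x)·sin(8x) dx.
Evaluate the integral (use parity and integration by parts as needed): b_8 = -π/4.

Final answer: -π/4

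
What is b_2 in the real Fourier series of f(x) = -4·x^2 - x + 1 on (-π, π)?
b_2 = (1/π) ∫_{-π}^{π} f(x)·sin(2x) dx.
Evaluate the integral (use parity and integration by parts as needed): b_2 = 1.

Final answer: 1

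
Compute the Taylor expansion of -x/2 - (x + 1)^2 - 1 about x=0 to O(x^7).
-x^2 - 5·x/2 - 2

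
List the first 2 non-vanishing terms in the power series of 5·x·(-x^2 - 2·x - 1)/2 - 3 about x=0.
-5·x/2 - 3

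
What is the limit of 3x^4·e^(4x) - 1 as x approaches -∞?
The product is a 0·∞ indeterminate form at x → -∞.
Rewrite the product as 3x^4 / e^(-4x) (an ∞/∞ form) and apply L'Hôpital, or use the standard hierarchy e^(4|x|) ≫ |x^4| as x → -∞.
The indeterminate product → 0, so the limit = -1.

Final answer: -1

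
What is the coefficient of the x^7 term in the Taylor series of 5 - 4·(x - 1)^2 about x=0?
Expand to order 7: 5 - 4·(x - 1)^2 = -4·x^2 + 8·x + 1 + O(x^8).
The coefficient of x^7 is 0.

Final answer: 0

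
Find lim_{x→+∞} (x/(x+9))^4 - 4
As x → +∞: x/(x+9) = 1/(1 + 9/x) → 1, and the 4th power of a limit-1 base also → 1; with the additive constant, 1 - 4 = -3.
Limit = -3.

Final answer: -3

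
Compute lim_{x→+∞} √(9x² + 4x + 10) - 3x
As x → +∞: multiply by the conjugate to get (4x+10)/(√(9x²+4x+10)+3x); the denominator ~ 6x, so the limit is 4/6 = 2/3.
Limit = 2/3.

Final answer: 2/3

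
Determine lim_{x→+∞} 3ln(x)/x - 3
The quotient is an ∞/∞ indeterminate form as x → +∞.
The polynomial denominator x dominates the logarithmic numerator (any positive power of x ≫ ln(x) as x → ∞), so the quotient → 0.
Adding the constant: 0 - 3 = -3. Limit = -3.

Final answer: -3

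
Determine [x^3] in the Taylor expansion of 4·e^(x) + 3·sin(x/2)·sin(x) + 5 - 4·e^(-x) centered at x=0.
Expand to order 3: 4·e^(x) + 3·sin(x/2)·sin(x) + 5 - 4·e^(-x) = 4·x^3/3 + 3·x^2/2 + 8·x + 5 + O(x^4).
The coefficient of x^3 is 4/3.

Final answer: 4/3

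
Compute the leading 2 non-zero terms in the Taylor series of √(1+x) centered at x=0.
x/2 + 1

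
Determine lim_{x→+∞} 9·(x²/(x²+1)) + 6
Evaluate the dominant behaviour as x → +∞; each term tends to a finite value or vanishes.
Limit = 15.

Final answer: 15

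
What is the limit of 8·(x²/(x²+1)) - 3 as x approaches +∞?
Evaluate the dominant behaviour as x → +∞; each term tends to a finite value or vanishes.
Limit = 5.

Final answer: 5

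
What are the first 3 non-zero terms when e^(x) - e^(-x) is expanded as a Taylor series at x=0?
x^5/60 + x^3/3 + 2·x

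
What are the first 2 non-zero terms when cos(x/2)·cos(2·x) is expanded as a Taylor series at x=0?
1 - 17·x^2/8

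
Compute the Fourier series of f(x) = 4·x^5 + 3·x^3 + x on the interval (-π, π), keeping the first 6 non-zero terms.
(-154·π^2 + 8·π^4 + 926)·sin(x) + (-4·π^4 - 53/2 + 17·π^2)·sin(2·x) + (-106·π^2/27 + 266/81 + 8·π^4/3)·sin(3·x) + (-2·π^4 - 7/8 + π^2)·sin(4·x) + (-2·π^2/25 + 262/625 + 8·π^4/5)·sin(5·x) + (-4·π^4/3 - 7·π^2/27 - 47/162)·sin(6·x)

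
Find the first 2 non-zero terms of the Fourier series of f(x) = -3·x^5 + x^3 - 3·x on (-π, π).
(-738 - 6·π^4 + 122·π^2)·sin(x) + (-16·π^2 + 27 + 3·π^4)·sin(2·x)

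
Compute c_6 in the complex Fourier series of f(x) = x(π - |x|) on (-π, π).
Compute the real Fourier coefficients first: a_6 = 0, b_6 = 0.
Then c_6 = (a_6 − i·b_6)/2 = 0.

Final answer: 0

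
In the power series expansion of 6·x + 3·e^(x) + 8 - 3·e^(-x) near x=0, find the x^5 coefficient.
Expand to order 5: 6·x + 3·e^(x) + 8 - 3·e^(-x) = x^5/20 + x^3 + 12·x + 8 + O(x^6).
The coefficient of x^5 is 1/20.

Final answer: 1/20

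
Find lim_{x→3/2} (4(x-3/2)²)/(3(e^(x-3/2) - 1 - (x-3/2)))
Both numerator and denominator → 0 as x → 3/2; this is a 0/0 indeterminate form.
Expand each to leading order near x = 3/2: numerator ~ 4·(x - 3/2)^2, denominator ~ 3·(x - 3/2)^2/2.
The limit of the ratio is 8/3.

Final answer: 8/3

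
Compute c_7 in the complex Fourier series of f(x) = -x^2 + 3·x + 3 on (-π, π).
Compute the real Fourier coefficients first: a_7 = 4/49, b_7 = 6/7.
Then c_7 = (a_7 − i·b_7)/2 = 2/49 - 3·i/7.

Final answer: 2/49 - 3·i/7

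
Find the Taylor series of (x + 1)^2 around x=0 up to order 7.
x^2 + 2·x + 1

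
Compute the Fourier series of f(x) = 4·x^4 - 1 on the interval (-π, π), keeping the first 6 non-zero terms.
(192 - 32·π^2)·cos(x) + (-12 + 8·π^2)·cos(2·x) + (64/27 - 32·π^2/9)·cos(3·x) + (-3/4 + 2·π^2)·cos(4·x) + (192/625 - 32·π^2/25)·cos(5·x) - 1 + 4·π^4/5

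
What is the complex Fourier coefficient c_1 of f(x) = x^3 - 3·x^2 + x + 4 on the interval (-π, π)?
Compute the real Fourier coefficients first: a_1 = 12, b_1 = -10 + 2·π^2.
Then c_1 = (a_1 − i·b_1)/2 = 6 - i·π^2 + 5·i.

Final answer: 6 - i·π^2 + 5·i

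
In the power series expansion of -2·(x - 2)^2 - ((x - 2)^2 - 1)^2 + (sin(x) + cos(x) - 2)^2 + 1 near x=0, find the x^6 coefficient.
Expand to order 6: -2·(x - 2)^2 - ((x - 2)^2 - 1)^2 + (sin(x) + cos(x) - 2)^2 + 1 = x^6/180 + 7·x^5/30 - 7·x^4/6 + 22·x^3/3 - 22·x^2 + 30·x - 15 + O(x^7).
The coefficient of x^6 is 1/180.

Final answer: 1/180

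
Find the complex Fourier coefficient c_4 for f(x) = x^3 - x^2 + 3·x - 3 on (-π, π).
Compute the real Fourier coefficients first: a_4 = -1/4, b_4 = -π^2/2 - 21/16.
Then c_4 = (a_4 − i·b_4)/2 = -1/8 + 21·i/32 + i·π^2/4.

Final answer: -1/8 + 21·i/32 + i·π^2/4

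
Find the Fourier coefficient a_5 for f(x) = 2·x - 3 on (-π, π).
a_5 = (1/π) ∫_{-π}^{π} f(x)·cos(5x) dx.
Evaluate the integral (use parity and integration by parts as needed): a_5 = 0.

Final answer: 0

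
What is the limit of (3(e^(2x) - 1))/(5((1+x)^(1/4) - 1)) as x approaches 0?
Both numerator and denominator → 0 as x → 0; this is a 0/0 indeterminate form.
Expand each to leading order near x = 0: numerator ~ 6·x, denominator ~ 5·x/4.
The limit of the ratio is 24/5.

Final answer: 24/5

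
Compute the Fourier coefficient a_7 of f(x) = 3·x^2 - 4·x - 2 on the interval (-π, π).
a_7 = (1/π) ∫_{-π}^{π} f(x)·cos(7x) dx.
Evaluate the integral (use parity and integration by parts as needed): a_7 = -12/49.

Final answer: -12/49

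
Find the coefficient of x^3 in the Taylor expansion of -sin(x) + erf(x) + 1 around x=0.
Expand to order 3: -sin(x) + erf(x) + 1 = x^3·(1/6 - 2/(3·√(π))) + x·(-1 + 2/√(π)) + 1 + O(x^4).
The coefficient of x^3 is 1/6 - 2/(3·√(π)).

Final answer: 1/6 - 2/(3·√(π))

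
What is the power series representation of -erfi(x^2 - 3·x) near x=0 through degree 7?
1107·x^7/(7·√(π)) - 245·x^6/(3·√(π)) + 273·x^5/(5·√(π)) - 18·x^4/√(π) + 18·x^3/√(π) - 2·x^2/√(π) + 6·x/√(π)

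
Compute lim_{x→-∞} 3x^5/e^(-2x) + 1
The quotient is an ∞/∞ indeterminate form as x → -∞.
Compare growth rates of the dominant terms (exponentials ≫ polynomials ≫ logarithms), or apply L'Hôpital's rule; the quotient → 0.
Adding the constant: 0 + 1 = 1. Limit = 1.

Final answer: 1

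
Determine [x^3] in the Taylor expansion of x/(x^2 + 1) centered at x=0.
Expand to order 3: x/(x^2 + 1) = -x^3 + x + O(x^4).
The coefficient of x^3 is -1.

Final answer: -1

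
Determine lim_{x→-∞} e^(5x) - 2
Evaluate the dominant behaviour as x → -∞; each term tends to a finite value or vanishes.
Limit = -2.

Final answer: -2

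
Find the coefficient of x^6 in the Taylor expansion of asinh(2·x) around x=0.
Expand to order 6: asinh(2·x) = 12·x^5/5 - 4·x^3/3 + 2·x + O(x^7).
The coefficient of x^6 is 0.

Final answer: 0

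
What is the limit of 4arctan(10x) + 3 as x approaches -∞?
Evaluate the dominant behaviour as x → -∞; each term tends to a finite value or vanishes.
Limit = 3 - 2·π.

Final answer: 3 - 2·π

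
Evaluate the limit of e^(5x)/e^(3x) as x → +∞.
This is an ∞/∞ indeterminate form as x → +∞.
Rewrite e^(5x)/e^(3x) = e^((5−3)x) = e^(2x); the exponent coefficient is 2 > 0 so e^(2x) → ∞.
Limit = ∞.

Final answer: ∞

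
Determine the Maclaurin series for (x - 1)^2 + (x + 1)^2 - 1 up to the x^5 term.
2·x^2 + 1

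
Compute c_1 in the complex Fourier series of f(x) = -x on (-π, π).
Compute the real Fourier coefficients first: a_1 = 0, b_1 = -2.
Then c_1 = (a_1 − i·b_1)/2 = i.

Final answer: i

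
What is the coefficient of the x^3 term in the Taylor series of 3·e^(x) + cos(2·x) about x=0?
Expand to order 3: 3·e^(x) + cos(2·x) = x^3/2 - x^2/2 + 3·x + 4 + O(x^4).
The coefficient of x^3 is 1/2.

Final answer: 1/2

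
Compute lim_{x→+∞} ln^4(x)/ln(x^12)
This is an ∞/∞ indeterminate form as x → +∞.
Write ln(x^12) = 12·ln(x), reducing the quotient to ln^3(x)/12 → ∞.
Limit = ∞.

Final answer: ∞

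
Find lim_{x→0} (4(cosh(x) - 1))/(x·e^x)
Both numerator and denominator → 0 as x → 0; this is a 0/0 indeterminate form.
Expand each to leading order near x = 0: numerator ~ 2·x^2, denominator ~ x.
The limit of the ratio is 0.

Final answer: 0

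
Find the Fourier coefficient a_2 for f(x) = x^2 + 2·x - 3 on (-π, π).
a_2 = (1/π) ∫_{-π}^{π} f(x)·cos(2x) dx.
Evaluate the integral (use parity and integration by parts as needed): a_2 = 1.

Final answer: 1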